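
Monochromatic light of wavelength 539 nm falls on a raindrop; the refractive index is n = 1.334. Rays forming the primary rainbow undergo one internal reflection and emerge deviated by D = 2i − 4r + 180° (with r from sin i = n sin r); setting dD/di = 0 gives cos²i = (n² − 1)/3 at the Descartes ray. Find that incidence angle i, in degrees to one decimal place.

59.4°

cos²i = (1.334² − 1)/3 = (1.77956 − 1)/3 = 0.25985.
cos i = 0.50976, so i = 59.352°.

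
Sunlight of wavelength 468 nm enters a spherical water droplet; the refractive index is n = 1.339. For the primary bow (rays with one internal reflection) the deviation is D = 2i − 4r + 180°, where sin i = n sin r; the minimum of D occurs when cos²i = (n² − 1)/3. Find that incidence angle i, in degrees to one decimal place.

cos²i = (1.339² − 1)/3 = (1.79292 − 1)/3 = 0.26431.
cos i = 0.51411, so i = 59.062°.

59.1°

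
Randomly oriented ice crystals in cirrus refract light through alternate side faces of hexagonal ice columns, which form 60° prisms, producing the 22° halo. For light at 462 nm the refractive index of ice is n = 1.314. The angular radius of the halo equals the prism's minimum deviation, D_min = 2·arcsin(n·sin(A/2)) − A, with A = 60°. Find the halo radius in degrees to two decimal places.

n·sin(A/2) = 1.314 × sin 30° = 1.314 × 0.5000 = 0.6570.
D_min = 2·arcsin(0.6570) − 60° = 2 × 41.071° − 60° = 22.143°.

22.14°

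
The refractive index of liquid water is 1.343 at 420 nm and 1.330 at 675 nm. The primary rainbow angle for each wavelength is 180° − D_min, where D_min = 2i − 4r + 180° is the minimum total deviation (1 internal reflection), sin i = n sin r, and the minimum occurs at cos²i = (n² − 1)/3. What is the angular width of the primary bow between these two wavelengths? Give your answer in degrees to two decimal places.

At 420 nm (n = 1.343): cos²i = 0.26788 → i = 58.830°, r = 39.577°, D_min = 139.354°, rainbow angle = 40.646°.
At 675 nm (n = 1.330): cos²i = 0.25630 → i = 59.585°, r = 40.422°, D_min = 137.484°, rainbow angle = 42.516°.
Angular width = |40.646° − 42.516°| = 1.871°.

1.87°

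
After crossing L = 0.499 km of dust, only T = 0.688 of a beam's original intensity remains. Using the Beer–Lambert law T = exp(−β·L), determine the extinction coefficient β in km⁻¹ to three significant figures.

Beer–Lambert: T = exp(−βL) ⇒ β = −ln(T)/L = −ln(0.688)/0.499 = 0.3740/0.499 = 0.7494 km⁻¹.

0.749 km⁻¹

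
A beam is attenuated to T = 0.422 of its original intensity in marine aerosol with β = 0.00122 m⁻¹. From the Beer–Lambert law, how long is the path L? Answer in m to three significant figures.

Beer–Lambert: T = exp(−βL) ⇒ L = −ln(T)/β = −ln(0.422)/0.00122 = 0.8627/0.00122 = 707.2 m.

707 m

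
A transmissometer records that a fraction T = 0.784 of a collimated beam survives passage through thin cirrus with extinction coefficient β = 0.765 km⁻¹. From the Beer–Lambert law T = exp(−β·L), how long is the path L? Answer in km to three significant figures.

Beer–Lambert: T = exp(−βL) ⇒ L = −ln(T)/β = −ln(0.784)/0.765 = 0.2433/0.765 = 0.3181 km.

0.318 km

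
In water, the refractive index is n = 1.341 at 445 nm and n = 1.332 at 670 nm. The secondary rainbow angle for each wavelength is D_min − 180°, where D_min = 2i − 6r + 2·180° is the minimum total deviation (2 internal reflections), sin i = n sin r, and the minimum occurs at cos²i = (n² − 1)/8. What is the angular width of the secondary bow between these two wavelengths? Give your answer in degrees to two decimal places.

At 445 nm (n = 1.341): cos²i = 0.09979 → i = 71.586°, r = 45.034°, D_min = 232.966°, rainbow angle = 52.966°.
At 670 nm (n = 1.332): cos²i = 0.09678 → i = 71.875°, r = 45.520°, D_min = 230.628°, rainbow angle = 50.628°.
Angular width = |52.966° − 50.628°| = 2.337°.

2.34°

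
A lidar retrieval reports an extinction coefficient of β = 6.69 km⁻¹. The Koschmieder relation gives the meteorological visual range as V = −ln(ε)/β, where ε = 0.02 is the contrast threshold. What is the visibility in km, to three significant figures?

0.585 km

V = −ln(0.02) / 6.69 = 3.912 / 6.69 = 0.5848 km.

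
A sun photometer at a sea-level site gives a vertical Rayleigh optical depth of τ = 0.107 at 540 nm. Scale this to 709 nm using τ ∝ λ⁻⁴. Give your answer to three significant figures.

τ(709 nm) = τ(540 nm) × (540/709)⁴ = 0.107 × (0.7616)⁴ = 0.107 × 0.3365 = 0.0360.

0.0360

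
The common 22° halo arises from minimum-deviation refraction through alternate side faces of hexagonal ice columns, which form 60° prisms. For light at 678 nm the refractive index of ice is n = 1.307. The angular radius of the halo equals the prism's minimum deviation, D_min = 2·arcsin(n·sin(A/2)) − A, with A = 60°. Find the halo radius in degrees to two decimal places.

n·sin(A/2) = 1.307 × sin 30° = 1.307 × 0.5000 = 0.6535.
D_min = 2·arcsin(0.6535) − 60° = 2 × 40.806° − 60° = 21.612°.

21.61°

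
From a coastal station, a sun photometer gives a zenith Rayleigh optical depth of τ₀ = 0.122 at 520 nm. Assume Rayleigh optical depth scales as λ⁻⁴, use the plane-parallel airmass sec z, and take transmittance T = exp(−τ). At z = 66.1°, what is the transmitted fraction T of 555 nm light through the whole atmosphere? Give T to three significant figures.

sec 66.1° = 2.4683.
τ = 0.122 × (520/555)⁴ × 2.4683 = 0.122 × 0.7706 × 2.4683 = 0.2321.
T = exp(−0.2321) = 0.7929.

0.793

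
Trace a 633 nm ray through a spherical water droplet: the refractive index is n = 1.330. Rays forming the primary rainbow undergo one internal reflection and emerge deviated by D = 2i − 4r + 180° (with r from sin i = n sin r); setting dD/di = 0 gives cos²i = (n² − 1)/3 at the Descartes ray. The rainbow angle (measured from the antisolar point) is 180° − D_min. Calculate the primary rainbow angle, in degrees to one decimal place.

42.5°

cos²i = (1.76890 − 1)/3 = 0.25630; i = arccos(0.50626) = 59.585°.
sin r = sin 59.585°/1.330 = 0.64841; r = 40.422°.
D_min = 2·59.585° − 4·40.422° + 180° = 137.484°.
Rainbow angle = 180° − D_min = 42.516°.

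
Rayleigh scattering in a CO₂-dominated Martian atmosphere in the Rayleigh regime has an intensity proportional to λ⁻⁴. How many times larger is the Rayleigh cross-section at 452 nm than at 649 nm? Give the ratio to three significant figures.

Rayleigh scattering ∝ λ⁻⁴, so the ratio of coefficients is the inverse fourth power of the wavelength ratio.
σ(452)/σ(649) = (649/452)⁴ = (1.4358)⁴ = 4.25.

4.25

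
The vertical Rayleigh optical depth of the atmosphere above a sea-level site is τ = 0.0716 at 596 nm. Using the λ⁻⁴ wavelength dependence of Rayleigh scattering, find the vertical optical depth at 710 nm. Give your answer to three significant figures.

0.0356

τ(710 nm) = τ(596 nm) × (596/710)⁴ = 0.0716 × (0.8394)⁴ = 0.0716 × 0.4965 = 0.0356.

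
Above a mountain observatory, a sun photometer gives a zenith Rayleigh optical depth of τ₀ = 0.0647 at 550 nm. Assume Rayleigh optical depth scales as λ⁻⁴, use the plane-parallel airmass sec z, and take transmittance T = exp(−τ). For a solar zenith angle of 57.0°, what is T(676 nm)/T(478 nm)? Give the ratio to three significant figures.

1.17

Airmass: sec 57.0° = 1.8361.
τ(676 nm) = 0.0647 × (550/676)⁴ × 1.8361 = 0.0647 × 0.4382 × 1.8361 = 0.0521.
τ(478 nm) = 0.0647 × (550/478)⁴ × 1.8361 = 0.0647 × 1.7528 × 1.8361 = 0.2082.
T(676)/T(478) = exp(τ_B − τ_A) = exp(0.1562) = 1.1690.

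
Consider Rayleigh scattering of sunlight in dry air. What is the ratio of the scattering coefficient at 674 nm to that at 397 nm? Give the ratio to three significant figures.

0.120

Rayleigh scattering ∝ λ⁻⁴, so the ratio of coefficients is the inverse fourth power of the wavelength ratio.
σ(674)/σ(397) = (397/674)⁴ = (0.5890)⁴ = 0.1204.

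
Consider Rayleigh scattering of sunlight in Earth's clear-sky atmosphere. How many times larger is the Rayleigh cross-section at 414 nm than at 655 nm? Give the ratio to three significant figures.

Rayleigh scattering ∝ λ⁻⁴, so the ratio of coefficients is the inverse fourth power of the wavelength ratio.
σ(414)/σ(655) = (655/414)⁴ = (1.5821)⁴ = 6.266.

6.27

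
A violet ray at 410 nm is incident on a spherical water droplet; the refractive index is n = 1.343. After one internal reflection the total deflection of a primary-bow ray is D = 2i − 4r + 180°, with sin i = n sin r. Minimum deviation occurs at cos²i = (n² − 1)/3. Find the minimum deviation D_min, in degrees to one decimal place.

cos²i = (1.80365 − 1)/3 = 0.26788; i = arccos(0.51757) = 58.830°.
sin r = sin 58.830°/1.343 = 0.63711; r = 39.577°.
D_min = 2·58.830° − 4·39.577° + 180° = 139.354°.

139.4°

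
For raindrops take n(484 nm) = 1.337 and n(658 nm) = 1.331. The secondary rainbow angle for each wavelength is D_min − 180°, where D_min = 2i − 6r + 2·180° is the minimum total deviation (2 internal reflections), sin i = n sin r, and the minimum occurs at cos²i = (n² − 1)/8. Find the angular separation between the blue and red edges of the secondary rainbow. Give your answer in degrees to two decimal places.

At 484 nm (n = 1.337): cos²i = 0.09845 → i = 71.714°, r = 45.249°, D_min = 231.934°, rainbow angle = 51.934°.
At 658 nm (n = 1.331): cos²i = 0.09645 → i = 71.907°, r = 45.575°, D_min = 230.365°, rainbow angle = 50.365°.
Angular width = |51.934° − 50.365°| = 1.569°.

1.57°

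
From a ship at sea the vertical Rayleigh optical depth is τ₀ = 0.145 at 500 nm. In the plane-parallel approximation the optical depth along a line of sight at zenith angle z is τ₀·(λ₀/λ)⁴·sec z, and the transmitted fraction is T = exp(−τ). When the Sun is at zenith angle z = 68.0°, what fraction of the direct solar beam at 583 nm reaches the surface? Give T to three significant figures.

0.811

sec 68.0° = 2.6695.
τ = 0.145 × (500/583)⁴ × 2.6695 = 0.145 × 0.5410 × 2.6695 = 0.2094.
T = exp(−0.2094) = 0.8111.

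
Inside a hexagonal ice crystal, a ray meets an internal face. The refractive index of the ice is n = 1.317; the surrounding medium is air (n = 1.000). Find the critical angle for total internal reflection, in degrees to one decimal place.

sin θ_c = n_air / n = 1.000 / 1.317 = 0.7593.
θ_c = arcsin(0.7593) = 49.40°.

49.4°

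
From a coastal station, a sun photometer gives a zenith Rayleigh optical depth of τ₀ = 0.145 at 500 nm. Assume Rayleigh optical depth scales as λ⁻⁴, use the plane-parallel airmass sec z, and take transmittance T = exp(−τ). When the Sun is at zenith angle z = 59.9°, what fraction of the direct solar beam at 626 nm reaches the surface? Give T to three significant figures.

sec 59.9° = 1.9940.
τ = 0.145 × (500/626)⁴ × 1.9940 = 0.145 × 0.4070 × 1.9940 = 0.1177.
T = exp(−0.1177) = 0.8890.

0.889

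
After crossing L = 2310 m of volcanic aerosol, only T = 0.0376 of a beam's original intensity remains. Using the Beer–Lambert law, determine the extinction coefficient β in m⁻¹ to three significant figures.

0.00142 m⁻¹

Beer–Lambert: T = exp(−βL) ⇒ β = −ln(T)/L = −ln(0.0376)/2310 = 3.2808/2310 = 0.00142 m⁻¹.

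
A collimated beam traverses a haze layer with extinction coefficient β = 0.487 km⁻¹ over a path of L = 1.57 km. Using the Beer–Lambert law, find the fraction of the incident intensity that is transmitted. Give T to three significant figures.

τ = β·L = 0.487 × 1.57 = 0.7646.
T = exp(−0.7646) = 0.4655.

0.466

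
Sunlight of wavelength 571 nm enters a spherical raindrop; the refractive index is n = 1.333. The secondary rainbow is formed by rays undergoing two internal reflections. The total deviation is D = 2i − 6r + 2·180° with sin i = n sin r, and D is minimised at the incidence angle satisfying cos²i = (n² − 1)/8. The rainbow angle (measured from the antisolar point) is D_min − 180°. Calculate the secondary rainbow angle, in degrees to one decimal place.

cos²i = (1.77689 − 1)/8 = 0.09711; i = arccos(0.31163) = 71.843°.
sin r = sin 71.843°/1.333 = 0.71283; r = 45.466°.
D_min = 2·71.843° − 6·45.466° + 360° = 230.891°.
Rainbow angle = D_min − 180° = 50.891°.

50.9°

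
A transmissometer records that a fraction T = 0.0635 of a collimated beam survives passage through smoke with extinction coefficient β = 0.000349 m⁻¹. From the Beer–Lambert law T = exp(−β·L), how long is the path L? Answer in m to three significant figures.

7900 m

Beer–Lambert: T = exp(−βL) ⇒ L = −ln(T)/β = −ln(0.0635)/0.000349 = 2.7567/0.000349 = 7899 m.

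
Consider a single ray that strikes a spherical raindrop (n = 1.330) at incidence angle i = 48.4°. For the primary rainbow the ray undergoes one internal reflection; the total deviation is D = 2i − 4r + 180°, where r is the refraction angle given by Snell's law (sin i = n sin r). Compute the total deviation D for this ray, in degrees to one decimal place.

140.0°

sin r = sin 48.4° / 1.330 = 0.7478/1.330 = 0.5623; r = 34.21°.
D = 2·48.4° − 4·34.21° + 180° = 96.80° − 136.85° + 180° = 139.95°.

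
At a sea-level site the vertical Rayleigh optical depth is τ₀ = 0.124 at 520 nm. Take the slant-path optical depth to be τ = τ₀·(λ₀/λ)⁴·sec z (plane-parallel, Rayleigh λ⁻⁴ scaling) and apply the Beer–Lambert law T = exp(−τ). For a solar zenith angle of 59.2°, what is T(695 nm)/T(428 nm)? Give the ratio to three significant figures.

1.57

Airmass: sec 59.2° = 1.9530.
τ(695 nm) = 0.124 × (520/695)⁴ × 1.9530 = 0.124 × 0.3134 × 1.9530 = 0.0759.
τ(428 nm) = 0.124 × (520/428)⁴ × 1.9530 = 0.124 × 2.1789 × 1.9530 = 0.5277.
T(695)/T(428) = exp(τ_B − τ_A) = exp(0.4518) = 1.5711.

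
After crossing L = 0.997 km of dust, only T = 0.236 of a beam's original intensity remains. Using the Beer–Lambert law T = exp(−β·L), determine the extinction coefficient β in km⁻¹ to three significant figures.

Beer–Lambert: T = exp(−βL) ⇒ β = −ln(T)/L = −ln(0.236)/0.997 = 1.4439/0.997 = 1.448 km⁻¹.

1.45 km⁻¹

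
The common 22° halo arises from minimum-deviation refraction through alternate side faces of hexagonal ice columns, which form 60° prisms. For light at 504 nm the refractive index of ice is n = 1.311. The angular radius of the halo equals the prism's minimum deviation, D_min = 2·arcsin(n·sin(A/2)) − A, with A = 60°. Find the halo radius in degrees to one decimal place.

21.9°

n·sin(A/2) = 1.311 × sin 30° = 1.311 × 0.5000 = 0.6555.
D_min = 2·arcsin(0.6555) − 60° = 2 × 40.958° − 60° = 21.915°.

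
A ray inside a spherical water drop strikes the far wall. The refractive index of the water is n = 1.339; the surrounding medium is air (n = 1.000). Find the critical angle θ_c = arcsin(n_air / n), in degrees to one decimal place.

48.3°

sin θ_c = n_air / n = 1.000 / 1.339 = 0.7468.
θ_c = arcsin(0.7468) = 48.32°.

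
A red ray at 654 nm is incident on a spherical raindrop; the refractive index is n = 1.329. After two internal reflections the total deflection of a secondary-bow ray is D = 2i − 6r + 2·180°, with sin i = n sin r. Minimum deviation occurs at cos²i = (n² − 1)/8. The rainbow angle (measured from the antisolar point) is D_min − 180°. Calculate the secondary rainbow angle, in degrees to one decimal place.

49.8°

cos²i = (1.76624 − 1)/8 = 0.09578; i = arccos(0.30948) = 71.972°.
sin r = sin 71.972°/1.329 = 0.71550; r = 45.685°.
D_min = 2·71.972° − 6·45.685° + 360° = 229.837°.
Rainbow angle = D_min − 180° = 49.837°.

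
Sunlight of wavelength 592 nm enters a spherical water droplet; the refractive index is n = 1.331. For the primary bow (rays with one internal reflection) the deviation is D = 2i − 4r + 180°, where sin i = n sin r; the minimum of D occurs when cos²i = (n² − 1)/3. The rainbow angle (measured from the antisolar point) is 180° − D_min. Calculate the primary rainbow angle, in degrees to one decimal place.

42.4°

cos²i = (1.77156 − 1)/3 = 0.25719; i = arccos(0.50714) = 59.527°.
sin r = sin 59.527°/1.331 = 0.64753; r = 40.356°.
D_min = 2·59.527° − 4·40.356° + 180° = 137.630°.
Rainbow angle = 180° − D_min = 42.370°.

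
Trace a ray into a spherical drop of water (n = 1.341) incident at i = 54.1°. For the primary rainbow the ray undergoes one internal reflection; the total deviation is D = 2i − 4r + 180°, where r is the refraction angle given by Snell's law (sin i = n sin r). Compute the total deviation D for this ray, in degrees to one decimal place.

139.6°

sin r = sin 54.1° / 1.341 = 0.8100/1.341 = 0.6041; r = 37.16°.
D = 2·54.1° − 4·37.16° + 180° = 108.20° − 148.64° + 180° = 139.56°.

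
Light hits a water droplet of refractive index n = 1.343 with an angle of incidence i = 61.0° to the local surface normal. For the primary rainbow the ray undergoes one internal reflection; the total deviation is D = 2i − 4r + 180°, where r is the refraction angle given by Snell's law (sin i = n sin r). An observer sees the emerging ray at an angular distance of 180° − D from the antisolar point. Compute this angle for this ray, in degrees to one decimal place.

40.5°

sin r = sin 61.0° / 1.343 = 0.8746/1.343 = 0.6512; r = 40.64°.
D = 2·61.0° − 4·40.64° + 180° = 122.00° − 162.54° + 180° = 139.46°.
Angle from antisolar point = 180° − D = 40.54°.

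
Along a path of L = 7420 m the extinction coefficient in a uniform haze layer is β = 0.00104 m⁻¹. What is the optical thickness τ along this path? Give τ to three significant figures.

τ = β·L = 0.00104 × 7420 = 7.7168.

7.72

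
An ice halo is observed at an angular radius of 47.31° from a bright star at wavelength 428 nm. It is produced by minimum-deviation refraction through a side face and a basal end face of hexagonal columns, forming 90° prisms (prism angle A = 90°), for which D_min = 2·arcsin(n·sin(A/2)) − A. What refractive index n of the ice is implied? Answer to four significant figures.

Rearranging: n = sin((D_min + A)/2) / sin(A/2).
(D_min + A)/2 = (47.31° + 90°)/2 = 68.655°.
n = sin 68.655° / sin 45° = 0.9314 / 0.7071 = 1.3172.

1.317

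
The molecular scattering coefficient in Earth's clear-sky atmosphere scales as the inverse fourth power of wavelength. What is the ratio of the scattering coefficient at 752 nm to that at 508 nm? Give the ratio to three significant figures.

Rayleigh scattering ∝ λ⁻⁴, so the ratio of coefficients is the inverse fourth power of the wavelength ratio.
σ(752)/σ(508) = (508/752)⁴ = (0.6755)⁴ = 0.2082.

0.208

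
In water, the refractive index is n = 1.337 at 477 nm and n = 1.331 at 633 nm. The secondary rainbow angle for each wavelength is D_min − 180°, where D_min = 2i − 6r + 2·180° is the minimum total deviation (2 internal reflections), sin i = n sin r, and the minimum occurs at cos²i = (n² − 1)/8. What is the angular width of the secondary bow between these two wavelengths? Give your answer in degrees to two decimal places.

At 477 nm (n = 1.337): cos²i = 0.09845 → i = 71.714°, r = 45.249°, D_min = 231.934°, rainbow angle = 51.934°.
At 633 nm (n = 1.331): cos²i = 0.09645 → i = 71.907°, r = 45.575°, D_min = 230.365°, rainbow angle = 50.365°.
Angular width = |51.934° − 50.365°| = 1.569°.

1.57°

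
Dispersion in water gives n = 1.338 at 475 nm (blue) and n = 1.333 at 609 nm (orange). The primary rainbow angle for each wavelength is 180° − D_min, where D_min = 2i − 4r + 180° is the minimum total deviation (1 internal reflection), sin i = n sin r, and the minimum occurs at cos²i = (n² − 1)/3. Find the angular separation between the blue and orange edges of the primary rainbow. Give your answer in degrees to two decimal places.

At 475 nm (n = 1.338): cos²i = 0.26341 → i = 59.120°, r = 39.899°, D_min = 138.643°, rainbow angle = 41.357°.
At 609 nm (n = 1.333): cos²i = 0.25896 → i = 59.410°, r = 40.225°, D_min = 137.922°, rainbow angle = 42.078°.
Angular width = |41.357° − 42.078°| = 0.722°.

0.72°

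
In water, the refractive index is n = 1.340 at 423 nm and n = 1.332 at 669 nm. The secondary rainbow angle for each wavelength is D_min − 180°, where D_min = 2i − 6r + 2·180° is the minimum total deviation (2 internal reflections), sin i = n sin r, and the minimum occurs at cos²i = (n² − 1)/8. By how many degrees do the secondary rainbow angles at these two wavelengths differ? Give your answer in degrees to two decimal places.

2.08°

At 423 nm (n = 1.340): cos²i = 0.09945 → i = 71.618°, r = 45.088°, D_min = 232.709°, rainbow angle = 52.709°.
At 669 nm (n = 1.332): cos²i = 0.09678 → i = 71.875°, r = 45.520°, D_min = 230.628°, rainbow angle = 50.628°.
Angular width = |52.709° − 50.628°| = 2.080°.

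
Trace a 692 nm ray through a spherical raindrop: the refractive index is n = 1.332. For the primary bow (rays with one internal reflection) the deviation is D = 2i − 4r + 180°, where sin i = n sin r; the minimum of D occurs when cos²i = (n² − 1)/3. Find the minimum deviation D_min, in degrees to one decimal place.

cos²i = (1.77422 − 1)/3 = 0.25807; i = arccos(0.50801) = 59.469°.
sin r = sin 59.469°/1.332 = 0.64666; r = 40.290°.
D_min = 2·59.469° − 4·40.290° + 180° = 137.776°.

137.8°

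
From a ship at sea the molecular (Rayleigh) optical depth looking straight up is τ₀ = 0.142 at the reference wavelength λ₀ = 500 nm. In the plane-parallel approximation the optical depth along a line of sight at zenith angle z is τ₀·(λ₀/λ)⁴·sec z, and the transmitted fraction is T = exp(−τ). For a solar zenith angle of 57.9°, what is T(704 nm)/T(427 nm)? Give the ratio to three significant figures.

Airmass: sec 57.9° = 1.8818.
τ(704 nm) = 0.142 × (500/704)⁴ × 1.8818 = 0.142 × 0.2544 × 1.8818 = 0.0680.
τ(427 nm) = 0.142 × (500/427)⁴ × 1.8818 = 0.142 × 1.8800 × 1.8818 = 0.5024.
T(704)/T(427) = exp(τ_B − τ_A) = exp(0.4344) = 1.5440.

1.54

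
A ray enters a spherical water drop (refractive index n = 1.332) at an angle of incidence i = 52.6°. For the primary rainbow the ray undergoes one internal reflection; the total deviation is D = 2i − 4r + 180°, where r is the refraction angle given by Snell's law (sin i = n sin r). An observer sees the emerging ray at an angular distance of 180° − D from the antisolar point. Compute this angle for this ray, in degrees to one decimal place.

sin r = sin 52.6° / 1.332 = 0.7944/1.332 = 0.5964; r = 36.61°.
D = 2·52.6° − 4·36.61° + 180° = 105.20° − 146.45° + 180° = 138.75°.
Angle from antisolar point = 180° − D = 41.25°.

41.3°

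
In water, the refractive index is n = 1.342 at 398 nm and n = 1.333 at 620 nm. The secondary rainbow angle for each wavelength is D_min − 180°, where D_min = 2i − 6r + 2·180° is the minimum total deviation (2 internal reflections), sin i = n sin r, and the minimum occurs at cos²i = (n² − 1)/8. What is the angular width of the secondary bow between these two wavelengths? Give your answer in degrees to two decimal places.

2.33°

At 398 nm (n = 1.342): cos²i = 0.10012 → i = 71.554°, r = 44.981°, D_min = 233.222°, rainbow angle = 53.222°.
At 620 nm (n = 1.333): cos²i = 0.09711 → i = 71.843°, r = 45.466°, D_min = 230.891°, rainbow angle = 50.891°.
Angular width = |53.222° − 50.891°| = 2.331°.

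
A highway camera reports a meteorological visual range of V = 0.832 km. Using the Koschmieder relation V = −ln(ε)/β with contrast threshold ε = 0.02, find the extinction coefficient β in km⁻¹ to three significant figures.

4.70 km⁻¹

β = −ln(0.02) / V = 3.912 / 0.832 = 4.7020 km⁻¹.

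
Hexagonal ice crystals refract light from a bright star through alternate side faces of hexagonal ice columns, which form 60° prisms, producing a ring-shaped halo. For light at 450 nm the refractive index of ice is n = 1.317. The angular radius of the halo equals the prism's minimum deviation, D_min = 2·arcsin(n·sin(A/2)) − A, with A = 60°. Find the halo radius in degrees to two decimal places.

22.37°

n·sin(A/2) = 1.317 × sin 30° = 1.317 × 0.5000 = 0.6585.
D_min = 2·arcsin(0.6585) − 60° = 2 × 41.186° − 60° = 22.371°.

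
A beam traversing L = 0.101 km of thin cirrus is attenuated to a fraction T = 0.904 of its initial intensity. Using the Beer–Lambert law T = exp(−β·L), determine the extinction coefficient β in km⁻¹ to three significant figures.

0.999 km⁻¹

Beer–Lambert: T = exp(−βL) ⇒ β = −ln(T)/L = −ln(0.904)/0.101 = 0.1009/0.101 = 0.9993 km⁻¹.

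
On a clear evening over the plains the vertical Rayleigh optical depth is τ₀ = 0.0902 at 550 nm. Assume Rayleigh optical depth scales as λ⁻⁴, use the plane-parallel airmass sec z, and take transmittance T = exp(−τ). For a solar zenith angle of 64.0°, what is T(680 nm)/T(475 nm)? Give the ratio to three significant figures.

1.33

Airmass: sec 64.0° = 2.2812.
τ(680 nm) = 0.0902 × (550/680)⁴ × 2.2812 = 0.0902 × 0.4280 × 2.2812 = 0.0881.
τ(475 nm) = 0.0902 × (550/475)⁴ × 2.2812 = 0.0902 × 1.7975 × 2.2812 = 0.3699.
T(680)/T(475) = exp(τ_B − τ_A) = exp(0.2818) = 1.3255.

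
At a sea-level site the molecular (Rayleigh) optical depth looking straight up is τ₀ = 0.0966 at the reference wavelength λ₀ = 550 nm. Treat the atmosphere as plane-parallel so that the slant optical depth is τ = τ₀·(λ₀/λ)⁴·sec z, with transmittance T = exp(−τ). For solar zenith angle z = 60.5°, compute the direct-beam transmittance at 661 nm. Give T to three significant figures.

0.910

sec 60.5° = 2.0308.
τ = 0.0966 × (550/661)⁴ × 2.0308 = 0.0966 × 0.4793 × 2.0308 = 0.0940.
T = exp(−0.0940) = 0.9103.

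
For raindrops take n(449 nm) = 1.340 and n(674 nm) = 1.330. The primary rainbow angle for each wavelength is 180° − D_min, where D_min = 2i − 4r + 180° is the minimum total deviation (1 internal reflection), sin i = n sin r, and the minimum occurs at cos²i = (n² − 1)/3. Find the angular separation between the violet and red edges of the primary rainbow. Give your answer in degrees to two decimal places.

1.45°

At 449 nm (n = 1.340): cos²i = 0.26520 → i = 59.004°, r = 39.770°, D_min = 138.929°, rainbow angle = 41.071°.
At 674 nm (n = 1.330): cos²i = 0.25630 → i = 59.585°, r = 40.422°, D_min = 137.484°, rainbow angle = 42.516°.
Angular width = |41.071° − 42.516°| = 1.445°.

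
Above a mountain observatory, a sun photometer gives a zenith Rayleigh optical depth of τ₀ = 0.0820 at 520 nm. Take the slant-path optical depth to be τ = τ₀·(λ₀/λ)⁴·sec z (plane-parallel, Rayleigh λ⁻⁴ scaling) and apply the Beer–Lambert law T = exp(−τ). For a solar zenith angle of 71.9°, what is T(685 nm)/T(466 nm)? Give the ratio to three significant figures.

1.38

Airmass: sec 71.9° = 3.2188.
τ(685 nm) = 0.0820 × (520/685)⁴ × 3.2188 = 0.0820 × 0.3321 × 3.2188 = 0.0877.
τ(466 nm) = 0.0820 × (520/466)⁴ × 3.2188 = 0.0820 × 1.5505 × 3.2188 = 0.4092.
T(685)/T(466) = exp(τ_B − τ_A) = exp(0.3216) = 1.3793.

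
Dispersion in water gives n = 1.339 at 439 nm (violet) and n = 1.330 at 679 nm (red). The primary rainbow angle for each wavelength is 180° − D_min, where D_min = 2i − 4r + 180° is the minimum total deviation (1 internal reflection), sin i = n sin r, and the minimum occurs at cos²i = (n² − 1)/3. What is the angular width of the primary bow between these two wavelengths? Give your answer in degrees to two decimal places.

At 439 nm (n = 1.339): cos²i = 0.26431 → i = 59.062°, r = 39.834°, D_min = 138.786°, rainbow angle = 41.214°.
At 679 nm (n = 1.330): cos²i = 0.25630 → i = 59.585°, r = 40.422°, D_min = 137.484°, rainbow angle = 42.516°.
Angular width = |41.214° − 42.516°| = 1.303°.

1.30°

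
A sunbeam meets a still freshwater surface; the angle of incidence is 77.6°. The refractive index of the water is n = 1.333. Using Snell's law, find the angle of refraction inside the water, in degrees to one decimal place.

Snell: sin θ_r = sin θ_i / n = sin 77.6° / 1.333 = 0.9767 / 1.333 = 0.7327.
θ_r = arcsin(0.7327) = 47.11°.

47.1°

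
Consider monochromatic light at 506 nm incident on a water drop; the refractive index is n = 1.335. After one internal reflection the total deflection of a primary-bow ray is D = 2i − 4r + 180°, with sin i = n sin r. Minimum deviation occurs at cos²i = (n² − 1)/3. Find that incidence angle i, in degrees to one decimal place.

59.3°

cos²i = (1.335² − 1)/3 = (1.78222 − 1)/3 = 0.26074.
cos i = 0.51063, so i = 59.294°.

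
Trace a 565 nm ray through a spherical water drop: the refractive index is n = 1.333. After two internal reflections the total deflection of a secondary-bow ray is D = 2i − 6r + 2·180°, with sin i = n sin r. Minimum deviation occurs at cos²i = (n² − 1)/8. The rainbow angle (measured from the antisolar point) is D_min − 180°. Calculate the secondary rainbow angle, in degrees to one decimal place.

50.9°

cos²i = (1.77689 − 1)/8 = 0.09711; i = arccos(0.31163) = 71.843°.
sin r = sin 71.843°/1.333 = 0.71283; r = 45.466°.
D_min = 2·71.843° − 6·45.466° + 360° = 230.891°.
Rainbow angle = D_min − 180° = 50.891°.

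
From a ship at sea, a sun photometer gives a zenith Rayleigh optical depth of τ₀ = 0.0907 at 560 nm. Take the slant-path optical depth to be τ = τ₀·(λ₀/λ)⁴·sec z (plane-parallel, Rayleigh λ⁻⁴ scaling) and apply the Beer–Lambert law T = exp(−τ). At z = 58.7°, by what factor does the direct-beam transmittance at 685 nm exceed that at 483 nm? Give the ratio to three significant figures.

1.27

Airmass: sec 58.7° = 1.9249.
τ(685 nm) = 0.0907 × (560/685)⁴ × 1.9249 = 0.0907 × 0.4467 × 1.9249 = 0.0780.
τ(483 nm) = 0.0907 × (560/483)⁴ × 1.9249 = 0.0907 × 1.8070 × 1.9249 = 0.3155.
T(685)/T(483) = exp(τ_B − τ_A) = exp(0.2375) = 1.2681.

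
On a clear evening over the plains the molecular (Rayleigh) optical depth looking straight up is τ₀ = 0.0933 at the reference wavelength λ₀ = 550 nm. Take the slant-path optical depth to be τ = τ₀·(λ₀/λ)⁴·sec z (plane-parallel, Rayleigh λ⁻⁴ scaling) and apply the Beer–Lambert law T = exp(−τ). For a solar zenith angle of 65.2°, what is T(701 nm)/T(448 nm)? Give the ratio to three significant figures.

Airmass: sec 65.2° = 2.3841.
τ(701 nm) = 0.0933 × (550/701)⁴ × 2.3841 = 0.0933 × 0.3789 × 2.3841 = 0.0843.
τ(448 nm) = 0.0933 × (550/448)⁴ × 2.3841 = 0.0933 × 2.2716 × 2.3841 = 0.5053.
T(701)/T(448) = exp(τ_B − τ_A) = exp(0.4210) = 1.5235.

1.52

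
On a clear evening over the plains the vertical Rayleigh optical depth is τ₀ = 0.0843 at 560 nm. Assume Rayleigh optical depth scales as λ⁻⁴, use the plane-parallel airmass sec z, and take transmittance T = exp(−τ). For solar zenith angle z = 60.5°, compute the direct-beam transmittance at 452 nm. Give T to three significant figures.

sec 60.5° = 2.0308.
τ = 0.0843 × (560/452)⁴ × 2.0308 = 0.0843 × 2.3561 × 2.0308 = 0.4034.
T = exp(−0.4034) = 0.6681.

0.668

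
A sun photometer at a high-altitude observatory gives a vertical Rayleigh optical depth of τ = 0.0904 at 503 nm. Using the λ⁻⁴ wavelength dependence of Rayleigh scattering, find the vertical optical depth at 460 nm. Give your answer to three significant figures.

0.129

τ(460 nm) = τ(503 nm) × (503/460)⁴ = 0.0904 × (1.0935)⁴ = 0.0904 × 1.4297 = 0.1292.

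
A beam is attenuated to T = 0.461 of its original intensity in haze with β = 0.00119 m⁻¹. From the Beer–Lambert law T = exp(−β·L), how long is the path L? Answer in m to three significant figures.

651 m

Beer–Lambert: T = exp(−βL) ⇒ L = −ln(T)/β = −ln(0.461)/0.00119 = 0.7744/0.00119 = 650.7 m.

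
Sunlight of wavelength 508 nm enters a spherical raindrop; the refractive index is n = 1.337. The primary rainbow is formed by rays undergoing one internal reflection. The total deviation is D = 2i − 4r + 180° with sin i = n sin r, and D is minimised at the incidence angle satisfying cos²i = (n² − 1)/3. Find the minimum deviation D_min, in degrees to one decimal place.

cos²i = (1.78757 − 1)/3 = 0.26252; i = arccos(0.51237) = 59.178°.
sin r = sin 59.178°/1.337 = 0.64231; r = 39.964°.
D_min = 2·59.178° − 4·39.964° + 180° = 138.500°.

138.5°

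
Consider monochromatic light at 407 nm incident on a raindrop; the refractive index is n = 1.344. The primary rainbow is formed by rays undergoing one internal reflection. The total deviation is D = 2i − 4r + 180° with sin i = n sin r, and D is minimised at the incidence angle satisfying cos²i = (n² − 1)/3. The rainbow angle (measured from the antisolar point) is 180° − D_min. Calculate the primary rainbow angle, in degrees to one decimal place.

40.5°

cos²i = (1.80634 − 1)/3 = 0.26878; i = arccos(0.51844) = 58.772°.
sin r = sin 58.772°/1.344 = 0.63625; r = 39.512°.
D_min = 2·58.772° − 4·39.512° + 180° = 139.495°.
Rainbow angle = 180° − D_min = 40.505°.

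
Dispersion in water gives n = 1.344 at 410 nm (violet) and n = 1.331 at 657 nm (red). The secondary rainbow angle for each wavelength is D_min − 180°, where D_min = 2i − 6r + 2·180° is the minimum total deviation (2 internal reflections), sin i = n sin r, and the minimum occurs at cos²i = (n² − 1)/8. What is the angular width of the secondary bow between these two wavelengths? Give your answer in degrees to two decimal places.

3.37°

At 410 nm (n = 1.344): cos²i = 0.10079 → i = 71.490°, r = 44.874°, D_min = 233.733°, rainbow angle = 53.733°.
At 657 nm (n = 1.331): cos²i = 0.09645 → i = 71.907°, r = 45.575°, D_min = 230.365°, rainbow angle = 50.365°.
Angular width = |53.733° − 50.365°| = 3.368°.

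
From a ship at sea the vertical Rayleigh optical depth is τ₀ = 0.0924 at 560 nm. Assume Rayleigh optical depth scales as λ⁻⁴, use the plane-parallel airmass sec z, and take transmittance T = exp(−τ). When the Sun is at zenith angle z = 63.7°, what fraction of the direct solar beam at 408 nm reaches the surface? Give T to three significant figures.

sec 63.7° = 2.2570.
τ = 0.0924 × (560/408)⁴ × 2.2570 = 0.0924 × 3.5490 × 2.2570 = 0.7401.
T = exp(−0.7401) = 0.4771.

0.477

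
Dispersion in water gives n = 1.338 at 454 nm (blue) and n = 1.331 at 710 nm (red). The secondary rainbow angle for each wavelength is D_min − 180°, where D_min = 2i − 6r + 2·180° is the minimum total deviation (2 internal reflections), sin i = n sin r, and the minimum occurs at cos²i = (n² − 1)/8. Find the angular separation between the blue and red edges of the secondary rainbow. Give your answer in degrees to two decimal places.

1.83°

At 454 nm (n = 1.338): cos²i = 0.09878 → i = 71.682°, r = 45.195°, D_min = 232.193°, rainbow angle = 52.193°.
At 710 nm (n = 1.331): cos²i = 0.09645 → i = 71.907°, r = 45.575°, D_min = 230.365°, rainbow angle = 50.365°.
Angular width = |52.193° − 50.365°| = 1.828°.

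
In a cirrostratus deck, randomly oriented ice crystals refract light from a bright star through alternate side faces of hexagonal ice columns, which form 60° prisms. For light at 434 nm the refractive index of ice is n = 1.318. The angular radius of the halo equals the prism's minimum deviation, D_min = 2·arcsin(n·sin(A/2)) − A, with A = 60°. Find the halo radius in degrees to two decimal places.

22.45°

n·sin(A/2) = 1.318 × sin 30° = 1.318 × 0.5000 = 0.6590.
D_min = 2·arcsin(0.6590) − 60° = 2 × 41.224° − 60° = 22.447°.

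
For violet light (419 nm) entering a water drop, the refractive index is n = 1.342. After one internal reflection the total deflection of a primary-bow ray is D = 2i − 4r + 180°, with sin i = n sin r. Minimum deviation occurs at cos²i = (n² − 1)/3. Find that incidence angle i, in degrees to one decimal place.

cos²i = (1.342² − 1)/3 = (1.80096 − 1)/3 = 0.26699.
cos i = 0.51671, so i = 58.888°.

58.9°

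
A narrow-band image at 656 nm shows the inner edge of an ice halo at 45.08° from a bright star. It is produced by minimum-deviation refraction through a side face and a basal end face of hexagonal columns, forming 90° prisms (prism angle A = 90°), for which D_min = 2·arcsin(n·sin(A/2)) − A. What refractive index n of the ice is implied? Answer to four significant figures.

Rearranging: n = sin((D_min + A)/2) / sin(A/2).
(D_min + A)/2 = (45.08° + 90°)/2 = 67.540°.
n = sin 67.540° / sin 45° = 0.9241 / 0.7071 = 1.3069.

1.307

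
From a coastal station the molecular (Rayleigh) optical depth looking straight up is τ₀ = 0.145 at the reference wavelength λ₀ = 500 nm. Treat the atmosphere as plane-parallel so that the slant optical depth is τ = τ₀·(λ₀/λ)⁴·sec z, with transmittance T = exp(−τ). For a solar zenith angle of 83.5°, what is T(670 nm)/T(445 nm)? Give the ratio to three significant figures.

5.18

Airmass: sec 83.5° = 8.8337.
τ(670 nm) = 0.145 × (500/670)⁴ × 8.8337 = 0.145 × 0.3102 × 8.8337 = 0.3973.
τ(445 nm) = 0.145 × (500/445)⁴ × 8.8337 = 0.145 × 1.5938 × 8.8337 = 2.0415.
T(670)/T(445) = exp(τ_B − τ_A) = exp(1.6442) = 5.1770.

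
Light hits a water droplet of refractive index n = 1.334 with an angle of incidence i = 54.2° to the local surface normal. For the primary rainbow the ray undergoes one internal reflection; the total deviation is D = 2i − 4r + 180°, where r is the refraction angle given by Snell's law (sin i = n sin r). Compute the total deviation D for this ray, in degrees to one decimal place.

138.6°

sin r = sin 54.2° / 1.334 = 0.8111/1.334 = 0.6080; r = 37.44°.
D = 2·54.2° − 4·37.44° + 180° = 108.40° − 149.78° + 180° = 138.62°.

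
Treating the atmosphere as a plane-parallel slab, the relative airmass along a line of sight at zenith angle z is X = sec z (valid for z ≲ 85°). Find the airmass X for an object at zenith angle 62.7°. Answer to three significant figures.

2.18

X = sec z = 1/cos 62.7° = 1/0.4586 = 2.1803.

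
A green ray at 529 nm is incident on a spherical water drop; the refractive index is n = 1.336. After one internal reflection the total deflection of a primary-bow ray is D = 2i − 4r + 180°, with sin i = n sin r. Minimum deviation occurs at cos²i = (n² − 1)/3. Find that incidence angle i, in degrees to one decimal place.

cos²i = (1.336² − 1)/3 = (1.78490 − 1)/3 = 0.26163.
cos i = 0.51150, so i = 59.236°.

59.2°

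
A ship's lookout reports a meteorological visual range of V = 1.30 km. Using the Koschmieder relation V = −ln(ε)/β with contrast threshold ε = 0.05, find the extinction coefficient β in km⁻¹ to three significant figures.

2.30 km⁻¹

β = −ln(0.05) / V = 2.996 / 1.30 = 2.3044 km⁻¹.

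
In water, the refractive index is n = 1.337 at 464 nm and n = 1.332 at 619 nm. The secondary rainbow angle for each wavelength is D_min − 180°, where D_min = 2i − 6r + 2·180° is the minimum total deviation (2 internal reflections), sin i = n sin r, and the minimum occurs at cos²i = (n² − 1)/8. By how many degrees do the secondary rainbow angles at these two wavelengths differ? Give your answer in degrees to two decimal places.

1.31°

At 464 nm (n = 1.337): cos²i = 0.09845 → i = 71.714°, r = 45.249°, D_min = 231.934°, rainbow angle = 51.934°.
At 619 nm (n = 1.332): cos²i = 0.09678 → i = 71.875°, r = 45.520°, D_min = 230.628°, rainbow angle = 50.628°.
Angular width = |51.934° − 50.628°| = 1.305°.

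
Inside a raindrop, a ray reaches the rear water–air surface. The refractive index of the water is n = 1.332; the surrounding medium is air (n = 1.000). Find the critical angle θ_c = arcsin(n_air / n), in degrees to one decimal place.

48.7°

sin θ_c = n_air / n = 1.000 / 1.332 = 0.7508.
θ_c = arcsin(0.7508) = 48.66°.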